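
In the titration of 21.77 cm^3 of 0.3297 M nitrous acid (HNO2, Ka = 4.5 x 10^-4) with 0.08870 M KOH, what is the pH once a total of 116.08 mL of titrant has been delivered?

12.35

n(acid) = 0.3297 x 0.02177 = 0.007178 mol; n(KOH) added = 0.08870 x 0.1161 = 0.01030 mol.
Base is in excess by 0.01030 - 0.007178 = 0.003119 mol in a total volume of 0.1379 L.
[OH^-] = 0.003119/0.1379 = 0.02262 M, so pOH = 1.65 and pH = 14.00 - 1.65 = 12.35.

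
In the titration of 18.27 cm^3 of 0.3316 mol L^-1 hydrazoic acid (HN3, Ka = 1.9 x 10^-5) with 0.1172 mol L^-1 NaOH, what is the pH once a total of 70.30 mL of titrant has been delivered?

n(acid) = 0.3316 x 0.01827 = 0.006058 mol; n(NaOH) added = 0.1172 x 0.07030 = 0.008239 mol.
Base is in excess by 0.008239 - 0.006058 = 0.002181 mol in a total volume of 0.08857 L.
[OH^-] = 0.002181/0.08857 = 0.02462 M, so pOH = 1.61 and pH = 14.00 - 1.61 = 12.39.

12.39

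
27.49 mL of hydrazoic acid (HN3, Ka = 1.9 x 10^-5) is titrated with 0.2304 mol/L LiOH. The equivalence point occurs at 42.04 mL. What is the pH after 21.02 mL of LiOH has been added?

4.72

21.02 mL is exactly half the equivalence volume (42.04/2), i.e. the half-equivalence point.
There, n(HA) = n(A^-), so pH = pKa = -log(1.9 x 10^-5) = 4.72.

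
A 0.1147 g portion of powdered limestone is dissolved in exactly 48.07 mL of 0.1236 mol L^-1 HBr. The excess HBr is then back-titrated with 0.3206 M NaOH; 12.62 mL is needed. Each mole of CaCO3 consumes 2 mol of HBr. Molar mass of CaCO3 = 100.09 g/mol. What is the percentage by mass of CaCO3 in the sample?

82.7%

Total n(HBr) added = 0.1236 x 0.04807 = 0.005941 mol.
n(NaOH) used = 0.3206 x 0.01262 = 0.004046 mol, which equals the excess n(HBr).
So n(HBr) consumed by the sample = 0.005941 - 0.004046 = 0.001895 mol.
n(CaCO3) = 0.001895 / 2 = 0.0009477 mol.
mass CaCO3 = 0.0009477 x 100.09 = 0.09486 g, so %CaCO3 = 0.09486/0.1147 x 100 = 82.7%.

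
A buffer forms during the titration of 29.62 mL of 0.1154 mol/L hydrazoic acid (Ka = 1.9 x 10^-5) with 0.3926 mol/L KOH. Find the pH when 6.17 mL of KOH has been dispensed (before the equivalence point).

Initial n(HN3) = 0.1154 x 0.02962 = 0.003418 mol.
n(KOH) added = 0.3926 x 0.006170 = 0.002422 mol, converting that many moles of HN3 to N3-.
Remaining n(HN3) = 0.0009958 mol; n(N3-) = 0.002422 mol.
By Henderson-Hasselbalch, pH = pKa + log([A^-]/[HA]) = 4.72 + log(0.002422/0.0009958) = 4.72 + (+0.39) = 5.11.

5.11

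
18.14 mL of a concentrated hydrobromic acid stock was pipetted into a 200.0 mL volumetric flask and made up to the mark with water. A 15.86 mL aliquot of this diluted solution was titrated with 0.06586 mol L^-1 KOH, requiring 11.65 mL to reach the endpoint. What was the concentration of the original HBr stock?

n(KOH) = 0.06586 x 0.01165 = 0.0007673 mol.
n(HBr) in the aliquot = 0.0007673 mol.
[diluted HBr] = 0.0007673 / 0.01586 = 0.04838 M.
Dilution factor = 200.0/18.14 = 11.03, so [stock] = 0.04838 x 11.03 = 0.533 M.

0.533 M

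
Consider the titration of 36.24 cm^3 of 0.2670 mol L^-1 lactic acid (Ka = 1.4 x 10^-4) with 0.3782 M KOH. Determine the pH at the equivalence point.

8.52

n(HC3H5O3) = 0.2670 x 0.03624 = 0.009676 mol; V(KOH) at equivalence = 0.009676/0.3782 = 0.02558 L.
At equivalence all the acid is converted to C3H5O3-; total volume = 0.03624 + 0.02558 = 0.06182 L, so [C3H5O3-] = 0.009676/0.06182 = 0.1565 M.
Kb = Kw/Ka = 1.0e-14 / 1.4 x 10^-4 = 7.14e-11.
[OH^-] = sqrt(Kb x [C3H5O3-]) = sqrt(7.14e-11 x 0.1565) = 3.34e-6 M.
pOH = 5.48, so pH = 14.00 - 5.48 = 8.52.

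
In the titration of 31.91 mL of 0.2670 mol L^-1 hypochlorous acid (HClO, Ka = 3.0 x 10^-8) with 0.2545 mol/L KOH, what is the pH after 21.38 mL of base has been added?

7.77

Initial n(HClO) = 0.2670 x 0.03191 = 0.008520 mol.
n(KOH) added = 0.2545 x 0.02138 = 0.005441 mol, converting that many moles of HClO to ClO-.
Remaining n(HClO) = 0.003079 mol; n(ClO-) = 0.005441 mol.
By Henderson-Hasselbalch, pH = pKa + log([A^-]/[HA]) = 7.52 + log(0.005441/0.003079) = 7.52 + (+0.25) = 7.77.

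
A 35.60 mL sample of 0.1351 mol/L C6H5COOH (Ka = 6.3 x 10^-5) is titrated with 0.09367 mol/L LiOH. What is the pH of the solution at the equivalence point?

n(C6H5COOH) = 0.1351 x 0.03560 = 0.004810 mol; V(LiOH) at equivalence = 0.004810/0.09367 = 0.05135 L.
At equivalence all the acid is converted to C6H5COO-; total volume = 0.03560 + 0.05135 = 0.08695 L, so [C6H5COO-] = 0.004810/0.08695 = 0.05532 M.
Kb = Kw/Ka = 1.0e-14 / 6.3 x 10^-5 = 1.59e-10.
[OH^-] = sqrt(Kb x [C6H5COO-]) = sqrt(1.59e-10 x 0.05532) = 2.96e-6 M.
pOH = 5.53, so pH = 14.00 - 5.53 = 8.47.

8.47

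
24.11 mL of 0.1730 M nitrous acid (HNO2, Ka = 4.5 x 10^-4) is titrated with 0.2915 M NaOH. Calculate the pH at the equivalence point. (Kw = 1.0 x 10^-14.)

8.19

n(HNO2) = 0.1730 x 0.02411 = 0.004171 mol; V(NaOH) at equivalence = 0.004171/0.2915 = 0.01431 L.
At equivalence all the acid is converted to NO2-; total volume = 0.02411 + 0.01431 = 0.03842 L, so [NO2-] = 0.004171/0.03842 = 0.1086 M.
Kb = Kw/Ka = 1.0e-14 / 4.5 x 10^-4 = 2.22e-11.
[OH^-] = sqrt(Kb x [NO2-]) = sqrt(2.22e-11 x 0.1086) = 1.55e-6 M.
pOH = 5.81, so pH = 14.00 - 5.81 = 8.19.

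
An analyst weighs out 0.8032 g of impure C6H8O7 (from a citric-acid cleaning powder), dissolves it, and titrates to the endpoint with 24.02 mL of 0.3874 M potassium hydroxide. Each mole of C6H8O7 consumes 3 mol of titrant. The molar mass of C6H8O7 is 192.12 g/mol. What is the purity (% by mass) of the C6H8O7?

n(KOH) = 0.3874 x 0.02402 = 0.009305 mol.
n(C6H8O7) = 0.009305 / 3 = 0.003102 mol.
mass of C6H8O7 = 0.003102 x 192.12 = 0.5959 g.
% purity = 0.5959 / 0.8032 x 100 = 74.2%.

74.2%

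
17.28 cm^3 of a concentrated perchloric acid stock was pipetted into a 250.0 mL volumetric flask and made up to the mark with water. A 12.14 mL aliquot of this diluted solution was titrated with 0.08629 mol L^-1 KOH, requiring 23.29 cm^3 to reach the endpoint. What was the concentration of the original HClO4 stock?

n(KOH) = 0.08629 x 0.02329 = 0.002010 mol.
n(HClO4) in the aliquot = 0.002010 mol.
[diluted HClO4] = 0.002010 / 0.01214 = 0.1655 M.
Dilution factor = 250.0/17.28 = 14.47, so [stock] = 0.1655 x 14.47 = 2.40 M.

2.40 M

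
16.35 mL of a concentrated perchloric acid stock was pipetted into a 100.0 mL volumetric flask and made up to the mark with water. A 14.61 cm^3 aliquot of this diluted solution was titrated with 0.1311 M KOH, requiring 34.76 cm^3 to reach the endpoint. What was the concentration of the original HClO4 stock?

1.91 M

n(KOH) = 0.1311 x 0.03476 = 0.004557 mol.
n(HClO4) in the aliquot = 0.004557 mol.
[diluted HClO4] = 0.004557 / 0.01461 = 0.3119 M.
Dilution factor = 100.0/16.35 = 6.116, so [stock] = 0.3119 x 6.116 = 1.91 M.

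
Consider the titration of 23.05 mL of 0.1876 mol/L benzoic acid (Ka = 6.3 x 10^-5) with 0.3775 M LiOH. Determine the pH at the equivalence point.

8.65

n(C6H5COOH) = 0.1876 x 0.02305 = 0.004324 mol; V(LiOH) at equivalence = 0.004324/0.3775 = 0.01145 L.
At equivalence all the acid is converted to C6H5COO-; total volume = 0.02305 + 0.01145 = 0.03450 L, so [C6H5COO-] = 0.004324/0.03450 = 0.1253 M.
Kb = Kw/Ka = 1.0e-14 / 6.3 x 10^-5 = 1.59e-10.
[OH^-] = sqrt(Kb x [C6H5COO-]) = sqrt(1.59e-10 x 0.1253) = 4.46e-6 M.
pOH = 5.35, so pH = 14.00 - 5.35 = 8.65.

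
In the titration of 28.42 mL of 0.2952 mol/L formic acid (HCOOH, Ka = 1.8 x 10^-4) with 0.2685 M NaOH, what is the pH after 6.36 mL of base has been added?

Initial n(HCOOH) = 0.2952 x 0.02842 = 0.008390 mol.
n(NaOH) added = 0.2685 x 0.006360 = 0.001708 mol, converting that many moles of HCOOH to HCOO-.
Remaining n(HCOOH) = 0.006682 mol; n(HCOO-) = 0.001708 mol.
By Henderson-Hasselbalch, pH = pKa + log([A^-]/[HA]) = 3.74 + log(0.001708/0.006682) = 3.74 + (-0.59) = 3.15.

3.15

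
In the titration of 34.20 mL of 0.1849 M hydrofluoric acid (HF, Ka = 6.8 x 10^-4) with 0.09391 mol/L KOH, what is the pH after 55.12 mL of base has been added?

3.82

Initial n(HF) = 0.1849 x 0.03420 = 0.006324 mol.
n(KOH) added = 0.09391 x 0.05512 = 0.005176 mol, converting that many moles of HF to F-.
Remaining n(HF) = 0.001147 mol; n(F-) = 0.005176 mol.
By Henderson-Hasselbalch, pH = pKa + log([A^-]/[HA]) = 3.17 + log(0.005176/0.001147) = 3.17 + (+0.65) = 3.82.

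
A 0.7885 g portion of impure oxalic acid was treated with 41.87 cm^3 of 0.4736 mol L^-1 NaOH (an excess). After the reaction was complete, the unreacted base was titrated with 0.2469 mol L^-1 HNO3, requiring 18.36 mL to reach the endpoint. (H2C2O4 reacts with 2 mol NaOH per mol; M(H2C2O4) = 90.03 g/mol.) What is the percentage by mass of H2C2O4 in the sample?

Total n(NaOH) added = 0.4736 x 0.04187 = 0.01983 mol.
n(HNO3) used = 0.2469 x 0.01836 = 0.004533 mol, which equals the excess n(NaOH).
So n(NaOH) consumed by the sample = 0.01983 - 0.004533 = 0.01530 mol.
n(H2C2O4) = 0.01530 / 2 = 0.007648 mol.
mass H2C2O4 = 0.007648 x 90.03 = 0.6886 g, so %H2C2O4 = 0.6886/0.7885 x 100 = 87.3%.

87.3%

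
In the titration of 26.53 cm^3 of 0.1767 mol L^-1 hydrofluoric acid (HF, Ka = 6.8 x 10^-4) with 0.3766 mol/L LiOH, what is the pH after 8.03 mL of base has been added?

Initial n(HF) = 0.1767 x 0.02653 = 0.004688 mol.
n(LiOH) added = 0.3766 x 0.008030 = 0.003024 mol, converting that many moles of HF to F-.
Remaining n(HF) = 0.001664 mol; n(F-) = 0.003024 mol.
By Henderson-Hasselbalch, pH = pKa + log([A^-]/[HA]) = 3.17 + log(0.003024/0.001664) = 3.17 + (+0.26) = 3.43.

3.43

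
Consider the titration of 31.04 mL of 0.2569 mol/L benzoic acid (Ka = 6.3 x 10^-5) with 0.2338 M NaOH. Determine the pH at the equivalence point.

8.64

n(C6H5COOH) = 0.2569 x 0.03104 = 0.007974 mol; V(NaOH) at equivalence = 0.007974/0.2338 = 0.03411 L.
At equivalence all the acid is converted to C6H5COO-; total volume = 0.03104 + 0.03411 = 0.06515 L, so [C6H5COO-] = 0.007974/0.06515 = 0.1224 M.
Kb = Kw/Ka = 1.0e-14 / 6.3 x 10^-5 = 1.59e-10.
[OH^-] = sqrt(Kb x [C6H5COO-]) = sqrt(1.59e-10 x 0.1224) = 4.41e-6 M.
pOH = 5.36, so pH = 14.00 - 5.36 = 8.64.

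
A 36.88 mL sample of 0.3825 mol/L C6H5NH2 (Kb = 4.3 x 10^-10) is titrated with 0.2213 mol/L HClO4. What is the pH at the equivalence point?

2.74

n(C6H5NH2) = 0.3825 x 0.03688 = 0.01411 mol; V(HClO4) at equivalence = 0.01411/0.2213 = 0.06374 L.
At equivalence the base is fully converted to C6H5NH3+; total volume = 0.1006 L, so [C6H5NH3+] = 0.01411/0.1006 = 0.1402 M.
Ka(C6H5NH3+) = Kw/Kb = 1.0e-14 / 4.3 x 10^-10 = 2.33e-5.
[H^+] = sqrt(Ka x [C6H5NH3+]) = sqrt(2.33e-5 x 0.1402) = 0.00181 M.
pH = -log(0.00181) = 2.74.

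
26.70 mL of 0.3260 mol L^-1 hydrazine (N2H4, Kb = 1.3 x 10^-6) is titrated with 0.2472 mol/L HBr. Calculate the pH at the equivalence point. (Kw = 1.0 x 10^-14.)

4.48

n(N2H4) = 0.3260 x 0.02670 = 0.008704 mol; V(HBr) at equivalence = 0.008704/0.2472 = 0.03521 L.
At equivalence the base is fully converted to N2H5+; total volume = 0.06191 L, so [N2H5+] = 0.008704/0.06191 = 0.1406 M.
Ka(N2H5+) = Kw/Kb = 1.0e-14 / 1.3 x 10^-6 = 7.69e-9.
[H^+] = sqrt(Ka x [N2H5+]) = sqrt(7.69e-9 x 0.1406) = 3.29e-5 M.
pH = -log(3.29e-5) = 4.48.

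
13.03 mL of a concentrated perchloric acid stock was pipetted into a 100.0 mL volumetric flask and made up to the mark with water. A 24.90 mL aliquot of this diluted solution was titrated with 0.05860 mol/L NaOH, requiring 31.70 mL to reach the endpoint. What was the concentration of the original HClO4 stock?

0.573 M

n(NaOH) = 0.05860 x 0.03170 = 0.001858 mol.
n(HClO4) in the aliquot = 0.001858 mol.
[diluted HClO4] = 0.001858 / 0.02490 = 0.07460 M.
Dilution factor = 100.0/13.03 = 7.675, so [stock] = 0.07460 x 7.675 = 0.573 M.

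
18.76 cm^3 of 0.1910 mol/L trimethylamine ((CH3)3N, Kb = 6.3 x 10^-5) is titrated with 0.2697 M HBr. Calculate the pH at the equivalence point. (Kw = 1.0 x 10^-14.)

5.38

n((CH3)3N) = 0.1910 x 0.01876 = 0.003583 mol; V(HBr) at equivalence = 0.003583/0.2697 = 0.01329 L.
At equivalence the base is fully converted to (CH3)3NH+; total volume = 0.03205 L, so [(CH3)3NH+] = 0.003583/0.03205 = 0.1118 M.
Ka((CH3)3NH+) = Kw/Kb = 1.0e-14 / 6.3 x 10^-5 = 1.59e-10.
[H^+] = sqrt(Ka x [(CH3)3NH+]) = sqrt(1.59e-10 x 0.1118) = 4.21e-6 M.
pH = -log(4.21e-6) = 5.38.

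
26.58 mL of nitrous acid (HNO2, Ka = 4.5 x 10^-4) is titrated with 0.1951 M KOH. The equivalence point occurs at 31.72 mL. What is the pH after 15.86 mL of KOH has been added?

3.35

15.86 mL is exactly half the equivalence volume (31.72/2), i.e. the half-equivalence point.
There, n(HA) = n(A^-), so pH = pKa = -log(4.5 x 10^-4) = 3.35.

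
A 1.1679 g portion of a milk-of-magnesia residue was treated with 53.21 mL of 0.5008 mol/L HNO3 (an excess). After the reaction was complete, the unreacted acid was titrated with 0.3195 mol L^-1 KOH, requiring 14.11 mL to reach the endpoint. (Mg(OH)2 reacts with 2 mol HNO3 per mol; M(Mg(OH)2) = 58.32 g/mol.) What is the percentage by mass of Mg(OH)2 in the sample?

Total n(HNO3) added = 0.5008 x 0.05321 = 0.02665 mol.
n(KOH) used = 0.3195 x 0.01411 = 0.004508 mol, which equals the excess n(HNO3).
So n(HNO3) consumed by the sample = 0.02665 - 0.004508 = 0.02214 mol.
n(Mg(OH)2) = 0.02214 / 2 = 0.01107 mol.
mass Mg(OH)2 = 0.01107 x 58.32 = 0.6456 g, so %Mg(OH)2 = 0.6456/1.1679 x 100 = 55.3%.

55.3%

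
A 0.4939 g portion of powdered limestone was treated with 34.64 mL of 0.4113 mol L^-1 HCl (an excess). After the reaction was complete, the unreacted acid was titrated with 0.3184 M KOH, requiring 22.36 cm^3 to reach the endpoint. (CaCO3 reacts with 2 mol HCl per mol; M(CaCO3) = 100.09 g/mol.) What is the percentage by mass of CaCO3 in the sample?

Total n(HCl) added = 0.4113 x 0.03464 = 0.01425 mol.
n(KOH) used = 0.3184 x 0.02236 = 0.007119 mol, which equals the excess n(HCl).
So n(HCl) consumed by the sample = 0.01425 - 0.007119 = 0.007128 mol.
n(CaCO3) = 0.007128 / 2 = 0.003564 mol.
mass CaCO3 = 0.003564 x 100.09 = 0.3567 g, so %CaCO3 = 0.3567/0.4939 x 100 = 72.2%.

72.2%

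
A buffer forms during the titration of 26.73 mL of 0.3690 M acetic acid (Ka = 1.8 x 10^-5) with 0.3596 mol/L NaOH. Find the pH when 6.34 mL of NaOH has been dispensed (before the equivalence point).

Initial n(CH3COOH) = 0.3690 x 0.02673 = 0.009863 mol.
n(NaOH) added = 0.3596 x 0.006340 = 0.002280 mol, converting that many moles of CH3COOH to CH3COO-.
Remaining n(CH3COOH) = 0.007584 mol; n(CH3COO-) = 0.002280 mol.
By Henderson-Hasselbalch, pH = pKa + log([A^-]/[HA]) = 4.74 + log(0.002280/0.007584) = 4.74 + (-0.52) = 4.22.

4.22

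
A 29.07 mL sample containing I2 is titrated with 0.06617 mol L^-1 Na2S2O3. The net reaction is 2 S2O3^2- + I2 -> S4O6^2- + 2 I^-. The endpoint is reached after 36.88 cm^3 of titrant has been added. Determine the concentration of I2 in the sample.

0.0420 M

n(Na2S2O3) = 0.06617 x 0.03688 = 0.002440 mol.
From the balanced equation, 2 mol Na2S2O3 reacts with 1 mol I2, so n(I2) = 0.002440 x 1/2 = 0.001220 mol.
[I2] = 0.001220 / 0.02907 L = 0.0420 M.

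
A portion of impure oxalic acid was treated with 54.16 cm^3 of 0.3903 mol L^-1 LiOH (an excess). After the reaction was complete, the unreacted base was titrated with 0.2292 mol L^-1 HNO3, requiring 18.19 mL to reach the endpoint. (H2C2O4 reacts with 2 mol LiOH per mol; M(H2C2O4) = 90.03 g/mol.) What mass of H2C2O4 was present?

0.764 g

Total n(LiOH) added = 0.3903 x 0.05416 = 0.02114 mol.
n(HNO3) used = 0.2292 x 0.01819 = 0.004169 mol, which equals the excess n(LiOH).
So n(LiOH) consumed by the sample = 0.02114 - 0.004169 = 0.01697 mol.
n(H2C2O4) = 0.01697 / 2 = 0.008485 mol.
mass = 0.008485 mol x 90.03 g/mol = 0.764 g.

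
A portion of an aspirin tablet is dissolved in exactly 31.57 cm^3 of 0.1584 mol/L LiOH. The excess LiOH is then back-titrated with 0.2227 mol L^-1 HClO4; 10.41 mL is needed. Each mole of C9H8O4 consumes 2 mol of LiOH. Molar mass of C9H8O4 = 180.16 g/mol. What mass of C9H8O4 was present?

Total n(LiOH) added = 0.1584 x 0.03157 = 0.005001 mol.
n(HClO4) used = 0.2227 x 0.01041 = 0.002318 mol, which equals the excess n(LiOH).
So n(LiOH) consumed by the sample = 0.005001 - 0.002318 = 0.002682 mol.
n(C9H8O4) = 0.002682 / 2 = 0.001341 mol.
mass = 0.001341 mol x 180.16 g/mol = 0.242 g.

0.242 g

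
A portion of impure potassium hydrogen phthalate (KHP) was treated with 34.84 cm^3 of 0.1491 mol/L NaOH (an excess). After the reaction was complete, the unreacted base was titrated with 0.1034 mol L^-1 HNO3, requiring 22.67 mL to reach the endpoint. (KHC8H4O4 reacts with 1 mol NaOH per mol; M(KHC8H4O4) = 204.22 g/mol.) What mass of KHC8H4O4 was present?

Total n(NaOH) added = 0.1491 x 0.03484 = 0.005195 mol.
n(HNO3) used = 0.1034 x 0.02267 = 0.002344 mol, which equals the excess n(NaOH).
So n(NaOH) consumed by the sample = 0.005195 - 0.002344 = 0.002851 mol.
n(KHC8H4O4) = 0.002851 / 1 = 0.002851 mol.
mass = 0.002851 mol x 204.22 g/mol = 0.582 g.

0.582 g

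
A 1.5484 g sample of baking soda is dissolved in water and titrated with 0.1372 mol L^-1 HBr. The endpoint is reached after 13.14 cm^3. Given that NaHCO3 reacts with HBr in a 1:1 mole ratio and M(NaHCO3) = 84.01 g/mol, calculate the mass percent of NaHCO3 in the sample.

n(HBr) = 0.1372 x 0.01314 = 0.001803 mol.
n(NaHCO3) = 0.001803 / 1 = 0.001803 mol.
mass of NaHCO3 = 0.001803 x 84.01 = 0.1515 g.
% purity = 0.1515 / 1.5484 x 100 = 9.78%.

9.78%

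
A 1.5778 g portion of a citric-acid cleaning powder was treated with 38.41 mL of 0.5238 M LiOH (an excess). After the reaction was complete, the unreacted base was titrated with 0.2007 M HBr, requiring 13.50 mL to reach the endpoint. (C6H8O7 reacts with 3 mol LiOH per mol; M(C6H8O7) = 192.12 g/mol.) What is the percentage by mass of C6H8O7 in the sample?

70.7%

Total n(LiOH) added = 0.5238 x 0.03841 = 0.02012 mol.
n(HBr) used = 0.2007 x 0.01350 = 0.002709 mol, which equals the excess n(LiOH).
So n(LiOH) consumed by the sample = 0.02012 - 0.002709 = 0.01741 mol.
n(C6H8O7) = 0.01741 / 3 = 0.005803 mol.
mass C6H8O7 = 0.005803 x 192.12 = 1.115 g, so %C6H8O7 = 1.115/1.5778 x 100 = 70.7%.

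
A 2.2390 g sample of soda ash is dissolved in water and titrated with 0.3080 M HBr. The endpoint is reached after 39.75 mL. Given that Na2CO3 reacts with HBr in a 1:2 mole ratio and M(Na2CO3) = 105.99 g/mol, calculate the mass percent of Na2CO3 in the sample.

29.0%

n(HBr) = 0.3080 x 0.03975 = 0.01224 mol.
n(Na2CO3) = 0.01224 / 2 = 0.006122 mol.
mass of Na2CO3 = 0.006122 x 105.99 = 0.6488 g.
% purity = 0.6488 / 2.2390 x 100 = 29.0%.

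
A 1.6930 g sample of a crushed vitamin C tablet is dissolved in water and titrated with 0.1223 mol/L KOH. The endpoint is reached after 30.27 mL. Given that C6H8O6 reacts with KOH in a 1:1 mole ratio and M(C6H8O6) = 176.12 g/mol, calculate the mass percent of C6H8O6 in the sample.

n(KOH) = 0.1223 x 0.03027 = 0.003702 mol.
n(C6H8O6) = 0.003702 / 1 = 0.003702 mol.
mass of C6H8O6 = 0.003702 x 176.12 = 0.6520 g.
% purity = 0.6520 / 1.6930 x 100 = 38.5%.

38.5%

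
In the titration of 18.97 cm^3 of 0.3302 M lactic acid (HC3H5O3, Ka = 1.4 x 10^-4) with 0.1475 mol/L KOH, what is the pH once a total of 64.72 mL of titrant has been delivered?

12.59

n(acid) = 0.3302 x 0.01897 = 0.006264 mol; n(KOH) added = 0.1475 x 0.06472 = 0.009546 mol.
Base is in excess by 0.009546 - 0.006264 = 0.003282 mol in a total volume of 0.08369 L.
[OH^-] = 0.003282/0.08369 = 0.03922 M, so pOH = 1.41 and pH = 14.00 - 1.41 = 12.59.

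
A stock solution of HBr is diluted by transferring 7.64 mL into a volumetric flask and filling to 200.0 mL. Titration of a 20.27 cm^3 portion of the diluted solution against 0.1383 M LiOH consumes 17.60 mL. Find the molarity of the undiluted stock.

n(LiOH) = 0.1383 x 0.01760 = 0.002434 mol.
n(HBr) in the aliquot = 0.002434 mol.
[diluted HBr] = 0.002434 / 0.02027 = 0.1201 M.
Dilution factor = 200.0/7.640 = 26.18, so [stock] = 0.1201 x 26.18 = 3.14 M.

3.14 M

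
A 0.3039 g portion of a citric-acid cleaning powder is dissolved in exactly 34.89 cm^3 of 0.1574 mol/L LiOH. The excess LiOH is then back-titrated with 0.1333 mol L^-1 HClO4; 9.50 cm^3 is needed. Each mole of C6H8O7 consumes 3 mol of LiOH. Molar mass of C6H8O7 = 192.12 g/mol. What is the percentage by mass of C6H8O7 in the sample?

89.0%

Total n(LiOH) added = 0.1574 x 0.03489 = 0.005492 mol.
n(HClO4) used = 0.1333 x 0.009500 = 0.001266 mol, which equals the excess n(LiOH).
So n(LiOH) consumed by the sample = 0.005492 - 0.001266 = 0.004225 mol.
n(C6H8O7) = 0.004225 / 3 = 0.001408 mol.
mass C6H8O7 = 0.001408 x 192.12 = 0.2706 g, so %C6H8O7 = 0.2706/0.3039 x 100 = 89.0%.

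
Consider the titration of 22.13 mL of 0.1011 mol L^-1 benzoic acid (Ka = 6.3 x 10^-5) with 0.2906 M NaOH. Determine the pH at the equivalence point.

n(C6H5COOH) = 0.1011 x 0.02213 = 0.002237 mol; V(NaOH) at equivalence = 0.002237/0.2906 = 0.007699 L.
At equivalence all the acid is converted to C6H5COO-; total volume = 0.02213 + 0.007699 = 0.02983 L, so [C6H5COO-] = 0.002237/0.02983 = 0.07501 M.
Kb = Kw/Ka = 1.0e-14 / 6.3 x 10^-5 = 1.59e-10.
[OH^-] = sqrt(Kb x [C6H5COO-]) = sqrt(1.59e-10 x 0.07501) = 3.45e-6 M.
pOH = 5.46, so pH = 14.00 - 5.46 = 8.54.

8.54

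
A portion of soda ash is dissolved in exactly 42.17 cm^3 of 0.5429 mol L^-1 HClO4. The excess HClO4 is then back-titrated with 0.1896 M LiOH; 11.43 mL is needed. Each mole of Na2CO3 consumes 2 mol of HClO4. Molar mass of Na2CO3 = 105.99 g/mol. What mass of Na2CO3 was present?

Total n(HClO4) added = 0.5429 x 0.04217 = 0.02289 mol.
n(LiOH) used = 0.1896 x 0.01143 = 0.002167 mol, which equals the excess n(HClO4).
So n(HClO4) consumed by the sample = 0.02289 - 0.002167 = 0.02073 mol.
n(Na2CO3) = 0.02073 / 2 = 0.01036 mol.
mass = 0.01036 mol x 105.99 g/mol = 1.10 g.

1.10 g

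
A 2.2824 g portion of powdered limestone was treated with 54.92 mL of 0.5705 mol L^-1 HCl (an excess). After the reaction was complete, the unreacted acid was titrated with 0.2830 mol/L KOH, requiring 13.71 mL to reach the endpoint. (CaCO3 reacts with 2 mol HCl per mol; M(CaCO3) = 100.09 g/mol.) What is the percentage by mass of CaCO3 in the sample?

60.2%

Total n(HCl) added = 0.5705 x 0.05492 = 0.03133 mol.
n(KOH) used = 0.2830 x 0.01371 = 0.003880 mol, which equals the excess n(HCl).
So n(HCl) consumed by the sample = 0.03133 - 0.003880 = 0.02745 mol.
n(CaCO3) = 0.02745 / 2 = 0.01373 mol.
mass CaCO3 = 0.01373 x 100.09 = 1.374 g, so %CaCO3 = 1.374/2.2824 x 100 = 60.2%.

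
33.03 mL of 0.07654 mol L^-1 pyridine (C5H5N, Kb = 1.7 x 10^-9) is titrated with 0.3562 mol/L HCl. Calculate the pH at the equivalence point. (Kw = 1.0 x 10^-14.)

n(C5H5N) = 0.07654 x 0.03303 = 0.002528 mol; V(HCl) at equivalence = 0.002528/0.3562 = 0.007097 L.
At equivalence the base is fully converted to C5H5NH+; total volume = 0.04013 L, so [C5H5NH+] = 0.002528/0.04013 = 0.06300 M.
Ka(C5H5NH+) = Kw/Kb = 1.0e-14 / 1.7 x 10^-9 = 5.88e-6.
[H^+] = sqrt(Ka x [C5H5NH+]) = sqrt(5.88e-6 x 0.06300) = 0.000609 M.
pH = -log(0.000609) = 3.22.

3.22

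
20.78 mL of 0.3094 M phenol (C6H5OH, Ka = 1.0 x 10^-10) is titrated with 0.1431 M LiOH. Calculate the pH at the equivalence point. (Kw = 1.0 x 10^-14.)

11.50

n(C6H5OH) = 0.3094 x 0.02078 = 0.006429 mol; V(LiOH) at equivalence = 0.006429/0.1431 = 0.04493 L.
At equivalence all the acid is converted to C6H5O-; total volume = 0.02078 + 0.04493 = 0.06571 L, so [C6H5O-] = 0.006429/0.06571 = 0.09785 M.
Kb = Kw/Ka = 1.0e-14 / 1.0 x 10^-10 = 0.000100.
[OH^-] = sqrt(Kb x [C6H5O-]) = sqrt(0.000100 x 0.09785) = 0.00313 M.
pOH = 2.50, so pH = 14.00 - 2.50 = 11.50.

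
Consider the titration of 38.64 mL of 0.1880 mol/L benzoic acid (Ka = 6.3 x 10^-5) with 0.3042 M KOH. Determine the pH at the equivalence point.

n(C6H5COOH) = 0.1880 x 0.03864 = 0.007264 mol; V(KOH) at equivalence = 0.007264/0.3042 = 0.02388 L.
At equivalence all the acid is converted to C6H5COO-; total volume = 0.03864 + 0.02388 = 0.06252 L, so [C6H5COO-] = 0.007264/0.06252 = 0.1162 M.
Kb = Kw/Ka = 1.0e-14 / 6.3 x 10^-5 = 1.59e-10.
[OH^-] = sqrt(Kb x [C6H5COO-]) = sqrt(1.59e-10 x 0.1162) = 4.29e-6 M.
pOH = 5.37, so pH = 14.00 - 5.37 = 8.63.

8.63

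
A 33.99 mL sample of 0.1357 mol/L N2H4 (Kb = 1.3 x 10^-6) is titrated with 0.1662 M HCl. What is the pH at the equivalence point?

n(N2H4) = 0.1357 x 0.03399 = 0.004612 mol; V(HCl) at equivalence = 0.004612/0.1662 = 0.02775 L.
At equivalence the base is fully converted to N2H5+; total volume = 0.06174 L, so [N2H5+] = 0.004612/0.06174 = 0.07470 M.
Ka(N2H5+) = Kw/Kb = 1.0e-14 / 1.3 x 10^-6 = 7.69e-9.
[H^+] = sqrt(Ka x [N2H5+]) = sqrt(7.69e-9 x 0.07470) = 2.40e-5 M.
pH = -log(2.40e-5) = 4.62.

4.62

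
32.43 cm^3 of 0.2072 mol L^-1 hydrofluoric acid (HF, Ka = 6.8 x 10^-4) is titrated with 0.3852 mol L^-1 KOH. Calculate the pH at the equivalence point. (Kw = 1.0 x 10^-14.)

8.15

n(HF) = 0.2072 x 0.03243 = 0.006719 mol; V(KOH) at equivalence = 0.006719/0.3852 = 0.01744 L.
At equivalence all the acid is converted to F-; total volume = 0.03243 + 0.01744 = 0.04987 L, so [F-] = 0.006719/0.04987 = 0.1347 M.
Kb = Kw/Ka = 1.0e-14 / 6.8 x 10^-4 = 1.47e-11.
[OH^-] = sqrt(Kb x [F-]) = sqrt(1.47e-11 x 0.1347) = 1.41e-6 M.
pOH = 5.85, so pH = 14.00 - 5.85 = 8.15.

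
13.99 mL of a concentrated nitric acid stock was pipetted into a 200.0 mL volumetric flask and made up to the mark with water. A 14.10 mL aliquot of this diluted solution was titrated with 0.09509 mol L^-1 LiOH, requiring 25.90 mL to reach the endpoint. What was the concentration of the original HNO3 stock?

2.50 M

n(LiOH) = 0.09509 x 0.02590 = 0.002463 mol.
n(HNO3) in the aliquot = 0.002463 mol.
[diluted HNO3] = 0.002463 / 0.01410 = 0.1747 M.
Dilution factor = 200.0/13.99 = 14.30, so [stock] = 0.1747 x 14.30 = 2.50 M.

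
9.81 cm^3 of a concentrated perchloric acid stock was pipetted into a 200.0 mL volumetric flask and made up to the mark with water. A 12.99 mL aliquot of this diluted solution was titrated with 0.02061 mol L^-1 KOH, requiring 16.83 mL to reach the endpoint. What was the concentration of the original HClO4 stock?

0.544 M

n(KOH) = 0.02061 x 0.01683 = 0.0003469 mol.
n(HClO4) in the aliquot = 0.0003469 mol.
[diluted HClO4] = 0.0003469 / 0.01299 = 0.02670 M.
Dilution factor = 200.0/9.810 = 20.39, so [stock] = 0.02670 x 20.39 = 0.544 M.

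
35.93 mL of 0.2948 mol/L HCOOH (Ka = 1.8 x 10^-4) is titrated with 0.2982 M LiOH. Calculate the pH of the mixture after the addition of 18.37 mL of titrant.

Initial n(HCOOH) = 0.2948 x 0.03593 = 0.01059 mol.
n(LiOH) added = 0.2982 x 0.01837 = 0.005478 mol, converting that many moles of HCOOH to HCOO-.
Remaining n(HCOOH) = 0.005114 mol; n(HCOO-) = 0.005478 mol.
By Henderson-Hasselbalch, pH = pKa + log([A^-]/[HA]) = 3.74 + log(0.005478/0.005114) = 3.74 + (+0.03) = 3.77.

3.77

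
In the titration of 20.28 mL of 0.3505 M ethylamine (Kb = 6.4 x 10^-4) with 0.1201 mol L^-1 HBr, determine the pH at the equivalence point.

5.93

n(C2H5NH2) = 0.3505 x 0.02028 = 0.007108 mol; V(HBr) at equivalence = 0.007108/0.1201 = 0.05919 L.
At equivalence the base is fully converted to C2H5NH3+; total volume = 0.07947 L, so [C2H5NH3+] = 0.007108/0.07947 = 0.08945 M.
Ka(C2H5NH3+) = Kw/Kb = 1.0e-14 / 6.4 x 10^-4 = 1.56e-11.
[H^+] = sqrt(Ka x [C2H5NH3+]) = sqrt(1.56e-11 x 0.08945) = 1.18e-6 M.
pH = -log(1.18e-6) = 5.93.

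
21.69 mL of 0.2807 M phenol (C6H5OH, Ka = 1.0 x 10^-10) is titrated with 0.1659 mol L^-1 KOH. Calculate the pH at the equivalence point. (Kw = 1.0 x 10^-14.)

n(C6H5OH) = 0.2807 x 0.02169 = 0.006088 mol; V(KOH) at equivalence = 0.006088/0.1659 = 0.03670 L.
At equivalence all the acid is converted to C6H5O-; total volume = 0.02169 + 0.03670 = 0.05839 L, so [C6H5O-] = 0.006088/0.05839 = 0.1043 M.
Kb = Kw/Ka = 1.0e-14 / 1.0 x 10^-10 = 0.000100.
[OH^-] = sqrt(Kb x [C6H5O-]) = sqrt(0.000100 x 0.1043) = 0.00323 M.
pOH = 2.49, so pH = 14.00 - 2.49 = 11.51.

11.51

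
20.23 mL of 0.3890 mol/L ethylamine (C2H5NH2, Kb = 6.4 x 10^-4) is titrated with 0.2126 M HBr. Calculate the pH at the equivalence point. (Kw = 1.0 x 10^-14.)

n(C2H5NH2) = 0.3890 x 0.02023 = 0.007869 mol; V(HBr) at equivalence = 0.007869/0.2126 = 0.03702 L.
At equivalence the base is fully converted to C2H5NH3+; total volume = 0.05725 L, so [C2H5NH3+] = 0.007869/0.05725 = 0.1375 M.
Ka(C2H5NH3+) = Kw/Kb = 1.0e-14 / 6.4 x 10^-4 = 1.56e-11.
[H^+] = sqrt(Ka x [C2H5NH3+]) = sqrt(1.56e-11 x 0.1375) = 1.47e-6 M.
pH = -log(1.47e-6) = 5.83.

5.83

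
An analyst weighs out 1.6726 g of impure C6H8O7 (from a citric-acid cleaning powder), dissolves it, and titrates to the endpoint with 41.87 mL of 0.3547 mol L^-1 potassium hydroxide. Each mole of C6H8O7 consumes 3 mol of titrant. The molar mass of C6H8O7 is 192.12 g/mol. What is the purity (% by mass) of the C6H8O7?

n(KOH) = 0.3547 x 0.04187 = 0.01485 mol.
n(C6H8O7) = 0.01485 / 3 = 0.004950 mol.
mass of C6H8O7 = 0.004950 x 192.12 = 0.9511 g.
% purity = 0.9511 / 1.6726 x 100 = 56.9%.

56.9%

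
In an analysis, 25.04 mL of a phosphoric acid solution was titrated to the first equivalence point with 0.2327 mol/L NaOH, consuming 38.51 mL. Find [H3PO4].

0.358 M

n(NaOH) = 0.2327 x 0.03851 = 0.008961 mol.
At the first equivalence point, 1 mol OH^- react per mol H3PO4, so n(H3PO4) = 0.008961 / 1 = 0.008961 mol.
[H3PO4] = 0.008961 / 0.02504 L = 0.358 M.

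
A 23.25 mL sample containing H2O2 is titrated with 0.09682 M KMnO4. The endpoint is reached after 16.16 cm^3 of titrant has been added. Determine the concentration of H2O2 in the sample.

n(KMnO4) = 0.09682 x 0.01616 = 0.001565 mol.
From the balanced equation, 2 mol KMnO4 reacts with 5 mol H2O2, so n(H2O2) = 0.001565 x 5/2 = 0.003912 mol.
[H2O2] = 0.003912 / 0.02325 L = 0.168 M.

0.168 M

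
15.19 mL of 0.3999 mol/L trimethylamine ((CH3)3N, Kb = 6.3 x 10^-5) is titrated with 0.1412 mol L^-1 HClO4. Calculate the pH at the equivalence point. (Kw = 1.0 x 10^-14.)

n((CH3)3N) = 0.3999 x 0.01519 = 0.006074 mol; V(HClO4) at equivalence = 0.006074/0.1412 = 0.04302 L.
At equivalence the base is fully converted to (CH3)3NH+; total volume = 0.05821 L, so [(CH3)3NH+] = 0.006074/0.05821 = 0.1044 M.
Ka((CH3)3NH+) = Kw/Kb = 1.0e-14 / 6.3 x 10^-5 = 1.59e-10.
[H^+] = sqrt(Ka x [(CH3)3NH+]) = sqrt(1.59e-10 x 0.1044) = 4.07e-6 M.
pH = -log(4.07e-6) = 5.39.

5.39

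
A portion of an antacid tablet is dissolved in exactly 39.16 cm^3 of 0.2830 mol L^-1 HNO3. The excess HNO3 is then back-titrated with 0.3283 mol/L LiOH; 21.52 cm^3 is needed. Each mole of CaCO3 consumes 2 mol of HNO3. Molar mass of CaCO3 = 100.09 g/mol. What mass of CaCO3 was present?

Total n(HNO3) added = 0.2830 x 0.03916 = 0.01108 mol.
n(LiOH) used = 0.3283 x 0.02152 = 0.007065 mol, which equals the excess n(HNO3).
So n(HNO3) consumed by the sample = 0.01108 - 0.007065 = 0.004017 mol.
n(CaCO3) = 0.004017 / 2 = 0.002009 mol.
mass = 0.002009 mol x 100.09 g/mol = 0.201 g.

0.201 g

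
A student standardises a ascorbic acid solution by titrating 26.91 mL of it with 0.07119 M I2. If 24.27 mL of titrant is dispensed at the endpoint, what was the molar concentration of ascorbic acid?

n(I2) = 0.07119 x 0.02427 = 0.001728 mol.
From the balanced equation, 1 mol I2 reacts with 1 mol ascorbic acid, so n(ascorbic acid) = 0.001728 x 1/1 = 0.001728 mol.
[ascorbic acid] = 0.001728 / 0.02691 L = 0.0642 M.

0.0642 M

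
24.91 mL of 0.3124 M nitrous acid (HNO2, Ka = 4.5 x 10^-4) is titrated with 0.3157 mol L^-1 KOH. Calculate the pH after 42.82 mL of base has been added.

n(acid) = 0.3124 x 0.02491 = 0.007782 mol; n(KOH) added = 0.3157 x 0.04282 = 0.01352 mol.
Base is in excess by 0.01352 - 0.007782 = 0.005736 mol in a total volume of 0.06773 L.
[OH^-] = 0.005736/0.06773 = 0.08469 M, so pOH = 1.07 and pH = 14.00 - 1.07 = 12.93.

12.93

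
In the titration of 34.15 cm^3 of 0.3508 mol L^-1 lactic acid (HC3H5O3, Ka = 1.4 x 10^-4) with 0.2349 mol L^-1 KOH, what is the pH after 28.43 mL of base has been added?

3.95

Initial n(HC3H5O3) = 0.3508 x 0.03415 = 0.01198 mol.
n(KOH) added = 0.2349 x 0.02843 = 0.006678 mol, converting that many moles of HC3H5O3 to C3H5O3-.
Remaining n(HC3H5O3) = 0.005302 mol; n(C3H5O3-) = 0.006678 mol.
By Henderson-Hasselbalch, pH = pKa + log([A^-]/[HA]) = 3.85 + log(0.006678/0.005302) = 3.85 + (+0.10) = 3.95.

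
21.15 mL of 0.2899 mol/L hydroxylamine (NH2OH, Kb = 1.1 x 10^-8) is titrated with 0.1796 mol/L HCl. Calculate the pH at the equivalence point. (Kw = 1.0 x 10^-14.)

3.50

n(NH2OH) = 0.2899 x 0.02115 = 0.006131 mol; V(HCl) at equivalence = 0.006131/0.1796 = 0.03414 L.
At equivalence the base is fully converted to NH3OH+; total volume = 0.05529 L, so [NH3OH+] = 0.006131/0.05529 = 0.1109 M.
Ka(NH3OH+) = Kw/Kb = 1.0e-14 / 1.1 x 10^-8 = 9.09e-7.
[H^+] = sqrt(Ka x [NH3OH+]) = sqrt(9.09e-7 x 0.1109) = 0.000318 M.
pH = -log(0.000318) = 3.50.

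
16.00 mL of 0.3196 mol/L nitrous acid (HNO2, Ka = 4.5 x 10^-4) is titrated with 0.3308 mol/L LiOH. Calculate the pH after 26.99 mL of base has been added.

12.95

n(acid) = 0.3196 x 0.01600 = 0.005114 mol; n(LiOH) added = 0.3308 x 0.02699 = 0.008928 mol.
Base is in excess by 0.008928 - 0.005114 = 0.003815 mol in a total volume of 0.04299 L.
[OH^-] = 0.003815/0.04299 = 0.08873 M, so pOH = 1.05 and pH = 14.00 - 1.05 = 12.95.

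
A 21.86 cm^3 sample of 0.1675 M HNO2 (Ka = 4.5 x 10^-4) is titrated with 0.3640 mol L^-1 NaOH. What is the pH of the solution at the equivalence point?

8.20

n(HNO2) = 0.1675 x 0.02186 = 0.003662 mol; V(NaOH) at equivalence = 0.003662/0.3640 = 0.01006 L.
At equivalence all the acid is converted to NO2-; total volume = 0.02186 + 0.01006 = 0.03192 L, so [NO2-] = 0.003662/0.03192 = 0.1147 M.
Kb = Kw/Ka = 1.0e-14 / 4.5 x 10^-4 = 2.22e-11.
[OH^-] = sqrt(Kb x [NO2-]) = sqrt(2.22e-11 x 0.1147) = 1.60e-6 M.
pOH = 5.80, so pH = 14.00 - 5.80 = 8.20.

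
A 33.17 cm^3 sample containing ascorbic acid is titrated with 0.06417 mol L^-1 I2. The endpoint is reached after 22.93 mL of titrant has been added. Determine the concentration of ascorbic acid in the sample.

n(I2) = 0.06417 x 0.02293 = 0.001471 mol.
From the balanced equation, 1 mol I2 reacts with 1 mol ascorbic acid, so n(ascorbic acid) = 0.001471 x 1/1 = 0.001471 mol.
[ascorbic acid] = 0.001471 / 0.03317 L = 0.0444 M.

0.0444 M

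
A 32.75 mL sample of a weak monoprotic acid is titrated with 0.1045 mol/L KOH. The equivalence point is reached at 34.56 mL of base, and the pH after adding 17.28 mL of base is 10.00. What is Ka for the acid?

1.0 x 10^-10

17.28 mL is half of the equivalence volume, so this is the half-equivalence point where [HA] = [A^-].
At half-equivalence pH = pKa, so pKa = 10.00.
Ka = 10^(-10.00) = 1.0 x 10^-10.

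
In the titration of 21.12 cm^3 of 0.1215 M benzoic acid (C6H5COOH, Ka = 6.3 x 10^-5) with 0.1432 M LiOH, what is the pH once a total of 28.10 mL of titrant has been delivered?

n(acid) = 0.1215 x 0.02112 = 0.002566 mol; n(LiOH) added = 0.1432 x 0.02810 = 0.004024 mol.
Base is in excess by 0.004024 - 0.002566 = 0.001458 mol in a total volume of 0.04922 L.
[OH^-] = 0.001458/0.04922 = 0.02962 M, so pOH = 1.53 and pH = 14.00 - 1.53 = 12.47.

12.47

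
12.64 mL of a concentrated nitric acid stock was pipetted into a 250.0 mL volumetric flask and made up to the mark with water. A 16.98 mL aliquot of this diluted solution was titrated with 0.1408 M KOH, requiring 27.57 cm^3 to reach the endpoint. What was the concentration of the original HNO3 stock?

4.52 M

n(KOH) = 0.1408 x 0.02757 = 0.003882 mol.
n(HNO3) in the aliquot = 0.003882 mol.
[diluted HNO3] = 0.003882 / 0.01698 = 0.2286 M.
Dilution factor = 250.0/12.64 = 19.78, so [stock] = 0.2286 x 19.78 = 4.52 M.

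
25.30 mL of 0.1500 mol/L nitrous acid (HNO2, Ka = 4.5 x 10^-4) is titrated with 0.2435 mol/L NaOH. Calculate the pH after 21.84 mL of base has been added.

12.51

n(acid) = 0.1500 x 0.02530 = 0.003795 mol; n(NaOH) added = 0.2435 x 0.02184 = 0.005318 mol.
Base is in excess by 0.005318 - 0.003795 = 0.001523 mol in a total volume of 0.04714 L.
[OH^-] = 0.001523/0.04714 = 0.03231 M, so pOH = 1.49 and pH = 14.00 - 1.49 = 12.51.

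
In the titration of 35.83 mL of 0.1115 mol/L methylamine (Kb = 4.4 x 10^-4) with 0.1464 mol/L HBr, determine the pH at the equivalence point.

n(CH3NH2) = 0.1115 x 0.03583 = 0.003995 mol; V(HBr) at equivalence = 0.003995/0.1464 = 0.02729 L.
At equivalence the base is fully converted to CH3NH3+; total volume = 0.06312 L, so [CH3NH3+] = 0.003995/0.06312 = 0.06329 M.
Ka(CH3NH3+) = Kw/Kb = 1.0e-14 / 4.4 x 10^-4 = 2.27e-11.
[H^+] = sqrt(Ka x [CH3NH3+]) = sqrt(2.27e-11 x 0.06329) = 1.20e-6 M.
pH = -log(1.20e-6) = 5.92.

5.92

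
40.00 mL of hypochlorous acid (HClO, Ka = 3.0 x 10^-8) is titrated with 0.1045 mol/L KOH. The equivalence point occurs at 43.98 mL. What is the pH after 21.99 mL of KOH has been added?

7.52

21.99 mL is exactly half the equivalence volume (43.98/2), i.e. the half-equivalence point.
There, n(HA) = n(A^-), so pH = pKa = -log(3.0 x 10^-8) = 7.52.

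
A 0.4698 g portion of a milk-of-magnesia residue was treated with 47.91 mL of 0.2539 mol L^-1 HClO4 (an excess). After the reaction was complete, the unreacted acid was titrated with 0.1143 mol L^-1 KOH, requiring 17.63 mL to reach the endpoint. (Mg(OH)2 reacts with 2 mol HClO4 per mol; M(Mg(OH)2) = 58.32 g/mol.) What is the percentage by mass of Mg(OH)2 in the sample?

63.0%

Total n(HClO4) added = 0.2539 x 0.04791 = 0.01216 mol.
n(KOH) used = 0.1143 x 0.01763 = 0.002015 mol, which equals the excess n(HClO4).
So n(HClO4) consumed by the sample = 0.01216 - 0.002015 = 0.01015 mol.
n(Mg(OH)2) = 0.01015 / 2 = 0.005075 mol.
mass Mg(OH)2 = 0.005075 x 58.32 = 0.2960 g, so %Mg(OH)2 = 0.2960/0.4698 x 100 = 63.0%.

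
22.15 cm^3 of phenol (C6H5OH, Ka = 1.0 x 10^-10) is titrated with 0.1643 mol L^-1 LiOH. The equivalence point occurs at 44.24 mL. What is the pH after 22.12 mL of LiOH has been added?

22.12 mL is exactly half the equivalence volume (44.24/2), i.e. the half-equivalence point.
There, n(HA) = n(A^-), so pH = pKa = -log(1.0 x 10^-10) = 10.00.

10.00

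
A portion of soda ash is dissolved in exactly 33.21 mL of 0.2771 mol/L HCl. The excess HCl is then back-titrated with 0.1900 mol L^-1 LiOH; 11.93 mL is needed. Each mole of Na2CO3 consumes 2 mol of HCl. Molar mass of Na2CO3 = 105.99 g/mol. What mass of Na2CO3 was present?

0.368 g

Total n(HCl) added = 0.2771 x 0.03321 = 0.009202 mol.
n(LiOH) used = 0.1900 x 0.01193 = 0.002267 mol, which equals the excess n(HCl).
So n(HCl) consumed by the sample = 0.009202 - 0.002267 = 0.006936 mol.
n(Na2CO3) = 0.006936 / 2 = 0.003468 mol.
mass = 0.003468 mol x 105.99 g/mol = 0.368 g.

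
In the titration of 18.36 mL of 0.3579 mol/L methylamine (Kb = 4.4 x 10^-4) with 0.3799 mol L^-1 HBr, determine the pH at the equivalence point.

n(CH3NH2) = 0.3579 x 0.01836 = 0.006571 mol; V(HBr) at equivalence = 0.006571/0.3799 = 0.01730 L.
At equivalence the base is fully converted to CH3NH3+; total volume = 0.03566 L, so [CH3NH3+] = 0.006571/0.03566 = 0.1843 M.
Ka(CH3NH3+) = Kw/Kb = 1.0e-14 / 4.4 x 10^-4 = 2.27e-11.
[H^+] = sqrt(Ka x [CH3NH3+]) = sqrt(2.27e-11 x 0.1843) = 2.05e-6 M.
pH = -log(2.05e-6) = 5.69.

5.69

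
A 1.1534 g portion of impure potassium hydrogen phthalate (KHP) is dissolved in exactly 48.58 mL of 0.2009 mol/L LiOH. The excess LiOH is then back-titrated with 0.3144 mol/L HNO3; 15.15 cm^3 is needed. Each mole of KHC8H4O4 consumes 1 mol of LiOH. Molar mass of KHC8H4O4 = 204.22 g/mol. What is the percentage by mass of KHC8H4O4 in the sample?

88.5%

Total n(LiOH) added = 0.2009 x 0.04858 = 0.009760 mol.
n(HNO3) used = 0.3144 x 0.01515 = 0.004763 mol, which equals the excess n(LiOH).
So n(LiOH) consumed by the sample = 0.009760 - 0.004763 = 0.004997 mol.
n(KHC8H4O4) = 0.004997 / 1 = 0.004997 mol.
mass KHC8H4O4 = 0.004997 x 204.22 = 1.020 g, so %KHC8H4O4 = 1.020/1.1534 x 100 = 88.5%.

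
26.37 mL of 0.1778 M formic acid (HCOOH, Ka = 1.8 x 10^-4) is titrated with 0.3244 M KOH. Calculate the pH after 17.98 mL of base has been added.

12.41

n(acid) = 0.1778 x 0.02637 = 0.004689 mol; n(KOH) added = 0.3244 x 0.01798 = 0.005833 mol.
Base is in excess by 0.005833 - 0.004689 = 0.001144 mol in a total volume of 0.04435 L.
[OH^-] = 0.001144/0.04435 = 0.02580 M, so pOH = 1.59 and pH = 14.00 - 1.59 = 12.41.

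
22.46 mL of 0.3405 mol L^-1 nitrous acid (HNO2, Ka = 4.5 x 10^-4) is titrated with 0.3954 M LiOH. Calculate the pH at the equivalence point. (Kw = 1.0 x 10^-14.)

8.30

n(HNO2) = 0.3405 x 0.02246 = 0.007648 mol; V(LiOH) at equivalence = 0.007648/0.3954 = 0.01934 L.
At equivalence all the acid is converted to NO2-; total volume = 0.02246 + 0.01934 = 0.04180 L, so [NO2-] = 0.007648/0.04180 = 0.1830 M.
Kb = Kw/Ka = 1.0e-14 / 4.5 x 10^-4 = 2.22e-11.
[OH^-] = sqrt(Kb x [NO2-]) = sqrt(2.22e-11 x 0.1830) = 2.02e-6 M.
pOH = 5.70, so pH = 14.00 - 5.70 = 8.30.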